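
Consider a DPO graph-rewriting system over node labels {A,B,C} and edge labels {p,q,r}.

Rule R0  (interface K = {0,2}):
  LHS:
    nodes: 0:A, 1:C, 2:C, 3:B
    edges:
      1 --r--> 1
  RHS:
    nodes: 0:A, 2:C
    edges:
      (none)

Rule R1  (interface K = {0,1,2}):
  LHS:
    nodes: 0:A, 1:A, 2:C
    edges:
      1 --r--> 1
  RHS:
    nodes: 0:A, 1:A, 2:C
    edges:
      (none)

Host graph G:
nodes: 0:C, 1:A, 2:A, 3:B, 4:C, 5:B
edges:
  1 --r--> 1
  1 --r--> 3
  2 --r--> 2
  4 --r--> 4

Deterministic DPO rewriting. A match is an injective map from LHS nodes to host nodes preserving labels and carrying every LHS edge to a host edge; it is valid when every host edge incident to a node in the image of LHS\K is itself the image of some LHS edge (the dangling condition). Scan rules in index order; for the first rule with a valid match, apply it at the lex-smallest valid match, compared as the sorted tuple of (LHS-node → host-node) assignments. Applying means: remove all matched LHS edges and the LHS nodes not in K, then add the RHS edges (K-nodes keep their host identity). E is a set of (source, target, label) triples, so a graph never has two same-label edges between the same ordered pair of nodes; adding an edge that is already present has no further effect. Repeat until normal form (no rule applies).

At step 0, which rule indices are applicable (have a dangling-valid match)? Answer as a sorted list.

R0: 2 valid matches — {0↦1, 1↦4, 2↦0, 3↦5}, {0↦2, 1↦4, 2↦0, 3↦5}
R1: 4 valid matches — {0↦1, 1↦2, 2↦0}, {0↦1, 1↦2, 2↦4}, {0↦2, 1↦1, 2↦0} (+1 more)

Answer: [R0,R1]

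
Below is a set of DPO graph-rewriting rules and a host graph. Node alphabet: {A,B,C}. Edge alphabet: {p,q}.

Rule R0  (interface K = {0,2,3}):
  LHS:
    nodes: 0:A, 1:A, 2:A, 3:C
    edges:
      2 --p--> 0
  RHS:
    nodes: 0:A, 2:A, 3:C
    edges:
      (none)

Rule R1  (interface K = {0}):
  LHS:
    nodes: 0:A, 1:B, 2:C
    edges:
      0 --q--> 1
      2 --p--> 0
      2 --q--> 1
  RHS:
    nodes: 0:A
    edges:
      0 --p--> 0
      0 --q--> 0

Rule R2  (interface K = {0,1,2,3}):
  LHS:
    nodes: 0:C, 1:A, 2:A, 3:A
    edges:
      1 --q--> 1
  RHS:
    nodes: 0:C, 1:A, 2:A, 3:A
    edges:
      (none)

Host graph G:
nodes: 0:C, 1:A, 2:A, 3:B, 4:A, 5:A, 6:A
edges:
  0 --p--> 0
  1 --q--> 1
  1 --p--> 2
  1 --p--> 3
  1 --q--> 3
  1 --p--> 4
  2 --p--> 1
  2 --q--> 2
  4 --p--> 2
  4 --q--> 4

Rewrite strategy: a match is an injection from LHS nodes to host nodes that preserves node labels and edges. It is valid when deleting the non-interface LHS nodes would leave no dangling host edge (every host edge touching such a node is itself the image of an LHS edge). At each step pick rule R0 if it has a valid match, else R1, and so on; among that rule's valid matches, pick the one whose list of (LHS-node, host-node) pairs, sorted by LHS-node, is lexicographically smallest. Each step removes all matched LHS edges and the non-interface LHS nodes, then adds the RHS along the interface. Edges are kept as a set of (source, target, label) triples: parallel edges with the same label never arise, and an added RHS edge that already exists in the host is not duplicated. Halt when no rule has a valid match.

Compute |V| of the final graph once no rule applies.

[0] host  ⇒  7 nodes, 10 edges  {0-p->0 1-q->1 1-p->2 1-p->3 1-q->3 1-p->4 2-p->1 2-q->2 4-p->2 4-q->4}
[1] R0 @ {0↦1, 1↦5, 2↦2, 3↦0}  ⇒  6 nodes, 9 edges  {0-p->0 1-q->1 1-p->2 1-p->3 1-q->3 1-p->4 2-q->2 4-p->2 4-q->4}
[2] R0 @ {0↦2, 1↦6, 2↦1, 3↦0}  ⇒  5 nodes, 8 edges  {0-p->0 1-q->1 1-p->3 1-q->3 1-p->4 2-q->2 4-p->2 4-q->4}
[3] R2 @ {0↦0, 1↦1, 2↦2, 3↦4}  ⇒  5 nodes, 7 edges  {0-p->0 1-p->3 1-q->3 1-p->4 2-q->2 4-p->2 4-q->4}
[4] R2 @ {0↦0, 1↦2, 2↦1, 3↦4}  ⇒  5 nodes, 6 edges  {0-p->0 1-p->3 1-q->3 1-p->4 4-p->2 4-q->4}
[5] R2 @ {0↦0, 1↦4, 2↦1, 3↦2}  ⇒  5 nodes, 5 edges  {0-p->0 1-p->3 1-q->3 1-p->4 4-p->2}
halt: no rule applies after step 5
NF nodes: {0:C, 1:A, 2:A, 3:B, 4:A}

Answer: 5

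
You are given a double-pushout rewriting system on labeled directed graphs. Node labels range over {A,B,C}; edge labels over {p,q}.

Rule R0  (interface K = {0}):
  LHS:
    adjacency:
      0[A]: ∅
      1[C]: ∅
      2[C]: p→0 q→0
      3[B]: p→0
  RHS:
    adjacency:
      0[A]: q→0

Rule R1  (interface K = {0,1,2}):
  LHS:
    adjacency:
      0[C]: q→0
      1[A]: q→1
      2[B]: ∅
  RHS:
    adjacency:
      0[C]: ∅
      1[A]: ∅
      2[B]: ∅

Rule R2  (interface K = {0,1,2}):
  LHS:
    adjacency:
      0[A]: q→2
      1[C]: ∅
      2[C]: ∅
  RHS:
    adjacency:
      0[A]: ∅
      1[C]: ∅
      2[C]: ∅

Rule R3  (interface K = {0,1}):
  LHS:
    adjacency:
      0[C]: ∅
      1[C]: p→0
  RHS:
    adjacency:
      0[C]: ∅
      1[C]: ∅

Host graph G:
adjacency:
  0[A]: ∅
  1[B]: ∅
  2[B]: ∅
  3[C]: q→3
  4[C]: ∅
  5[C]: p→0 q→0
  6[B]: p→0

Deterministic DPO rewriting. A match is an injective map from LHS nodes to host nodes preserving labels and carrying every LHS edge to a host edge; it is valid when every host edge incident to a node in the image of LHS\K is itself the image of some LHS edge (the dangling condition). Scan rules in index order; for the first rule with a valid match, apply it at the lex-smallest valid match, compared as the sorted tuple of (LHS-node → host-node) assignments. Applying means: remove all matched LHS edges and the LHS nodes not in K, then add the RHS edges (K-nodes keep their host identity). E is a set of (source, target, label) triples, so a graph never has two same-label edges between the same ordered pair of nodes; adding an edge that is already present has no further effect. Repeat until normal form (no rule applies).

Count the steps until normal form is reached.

start.  V:7 E:4  edges: 3-q->3 5-p->0 5-q->0 6-p->0
1. fire R0 via {0↦0, 1↦4, 2↦5, 3↦6}  →  V:4 E:2  edges: 0-q->0 3-q->3
2. fire R1 via {0↦3, 1↦0, 2↦1}  →  V:4 E:0  edges: ∅
halt: no rule applies after step 2

Answer: 2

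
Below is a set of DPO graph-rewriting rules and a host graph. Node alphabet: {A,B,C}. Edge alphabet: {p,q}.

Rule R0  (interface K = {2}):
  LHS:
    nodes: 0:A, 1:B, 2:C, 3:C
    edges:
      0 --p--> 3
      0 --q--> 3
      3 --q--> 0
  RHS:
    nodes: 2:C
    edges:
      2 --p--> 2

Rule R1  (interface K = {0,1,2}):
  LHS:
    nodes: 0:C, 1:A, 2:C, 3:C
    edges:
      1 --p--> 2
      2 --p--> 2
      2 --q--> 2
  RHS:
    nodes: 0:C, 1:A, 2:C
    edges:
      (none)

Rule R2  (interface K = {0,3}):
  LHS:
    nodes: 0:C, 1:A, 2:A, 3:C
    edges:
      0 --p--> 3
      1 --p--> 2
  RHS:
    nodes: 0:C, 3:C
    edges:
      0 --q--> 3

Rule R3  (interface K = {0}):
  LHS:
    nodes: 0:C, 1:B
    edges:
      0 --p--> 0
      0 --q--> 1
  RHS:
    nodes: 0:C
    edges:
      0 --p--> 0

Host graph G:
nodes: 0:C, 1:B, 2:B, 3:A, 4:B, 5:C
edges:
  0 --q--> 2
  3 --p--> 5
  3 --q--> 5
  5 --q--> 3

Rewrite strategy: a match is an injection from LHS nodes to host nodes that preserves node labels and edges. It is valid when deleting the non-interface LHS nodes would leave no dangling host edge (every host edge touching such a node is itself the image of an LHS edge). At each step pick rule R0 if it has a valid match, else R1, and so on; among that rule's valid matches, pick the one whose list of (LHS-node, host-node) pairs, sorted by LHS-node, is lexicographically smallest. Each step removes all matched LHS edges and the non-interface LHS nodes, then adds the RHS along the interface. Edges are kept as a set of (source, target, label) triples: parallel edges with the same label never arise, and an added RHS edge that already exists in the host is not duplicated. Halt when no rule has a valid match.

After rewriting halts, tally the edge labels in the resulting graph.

Answer: p:1

Steps:
[0] host  ⇒  6 nodes, 4 edges  {0-q->2 3-p->5 3-q->5 5-q->3}
[1] R0 @ {0↦3, 1↦1, 2↦0, 3↦5}  ⇒  3 nodes, 2 edges  {0-p->0 0-q->2}
[2] R3 @ {0↦0, 1↦2}  ⇒  2 nodes, 1 edges  {0-p->0}
final graph: no rule applies after step 2
NF edges: [(0, 0, 'p')]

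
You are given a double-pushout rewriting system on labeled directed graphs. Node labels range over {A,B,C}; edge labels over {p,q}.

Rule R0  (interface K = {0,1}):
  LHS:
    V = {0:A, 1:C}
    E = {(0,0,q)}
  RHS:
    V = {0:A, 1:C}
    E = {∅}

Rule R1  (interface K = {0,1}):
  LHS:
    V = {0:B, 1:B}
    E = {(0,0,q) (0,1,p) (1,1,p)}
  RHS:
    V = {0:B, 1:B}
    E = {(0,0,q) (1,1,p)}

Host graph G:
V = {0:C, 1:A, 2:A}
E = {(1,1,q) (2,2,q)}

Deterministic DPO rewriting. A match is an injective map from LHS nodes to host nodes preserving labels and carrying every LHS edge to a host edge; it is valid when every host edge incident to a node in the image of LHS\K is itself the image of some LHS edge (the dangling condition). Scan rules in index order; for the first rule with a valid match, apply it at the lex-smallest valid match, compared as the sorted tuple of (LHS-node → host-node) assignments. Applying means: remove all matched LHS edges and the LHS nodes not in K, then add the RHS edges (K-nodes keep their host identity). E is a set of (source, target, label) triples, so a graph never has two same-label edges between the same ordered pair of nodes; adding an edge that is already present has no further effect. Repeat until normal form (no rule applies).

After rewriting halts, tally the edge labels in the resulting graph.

Answer: (no edges)

Rewrite trace:
start.  V:3 E:2  edges: 1-q->1 2-q->2
1. fire R0 via {0↦1, 1↦0}  →  V:3 E:1  edges: 2-q->2
2. fire R0 via {0↦2, 1↦0}  →  V:3 E:0  edges: ∅
halt: no rule applies after step 2
NF edges: []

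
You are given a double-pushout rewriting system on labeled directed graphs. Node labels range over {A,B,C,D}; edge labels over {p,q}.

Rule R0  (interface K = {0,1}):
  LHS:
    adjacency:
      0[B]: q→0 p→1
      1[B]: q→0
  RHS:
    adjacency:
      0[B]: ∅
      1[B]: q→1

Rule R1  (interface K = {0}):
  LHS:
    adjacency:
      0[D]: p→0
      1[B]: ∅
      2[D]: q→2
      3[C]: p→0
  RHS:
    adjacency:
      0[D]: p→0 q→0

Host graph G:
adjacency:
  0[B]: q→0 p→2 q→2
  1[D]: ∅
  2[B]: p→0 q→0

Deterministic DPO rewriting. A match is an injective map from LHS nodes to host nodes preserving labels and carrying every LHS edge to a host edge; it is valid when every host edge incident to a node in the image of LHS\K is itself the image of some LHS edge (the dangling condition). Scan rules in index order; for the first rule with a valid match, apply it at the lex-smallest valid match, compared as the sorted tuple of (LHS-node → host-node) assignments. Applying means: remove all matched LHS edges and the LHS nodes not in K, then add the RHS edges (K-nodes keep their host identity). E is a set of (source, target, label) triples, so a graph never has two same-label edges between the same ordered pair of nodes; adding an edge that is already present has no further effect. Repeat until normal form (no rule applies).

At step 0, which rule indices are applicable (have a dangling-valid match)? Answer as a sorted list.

Answer: [R0]

Steps:
R0: 1 valid match — {0↦0, 1↦2}
R1: no valid match — LHS pattern not found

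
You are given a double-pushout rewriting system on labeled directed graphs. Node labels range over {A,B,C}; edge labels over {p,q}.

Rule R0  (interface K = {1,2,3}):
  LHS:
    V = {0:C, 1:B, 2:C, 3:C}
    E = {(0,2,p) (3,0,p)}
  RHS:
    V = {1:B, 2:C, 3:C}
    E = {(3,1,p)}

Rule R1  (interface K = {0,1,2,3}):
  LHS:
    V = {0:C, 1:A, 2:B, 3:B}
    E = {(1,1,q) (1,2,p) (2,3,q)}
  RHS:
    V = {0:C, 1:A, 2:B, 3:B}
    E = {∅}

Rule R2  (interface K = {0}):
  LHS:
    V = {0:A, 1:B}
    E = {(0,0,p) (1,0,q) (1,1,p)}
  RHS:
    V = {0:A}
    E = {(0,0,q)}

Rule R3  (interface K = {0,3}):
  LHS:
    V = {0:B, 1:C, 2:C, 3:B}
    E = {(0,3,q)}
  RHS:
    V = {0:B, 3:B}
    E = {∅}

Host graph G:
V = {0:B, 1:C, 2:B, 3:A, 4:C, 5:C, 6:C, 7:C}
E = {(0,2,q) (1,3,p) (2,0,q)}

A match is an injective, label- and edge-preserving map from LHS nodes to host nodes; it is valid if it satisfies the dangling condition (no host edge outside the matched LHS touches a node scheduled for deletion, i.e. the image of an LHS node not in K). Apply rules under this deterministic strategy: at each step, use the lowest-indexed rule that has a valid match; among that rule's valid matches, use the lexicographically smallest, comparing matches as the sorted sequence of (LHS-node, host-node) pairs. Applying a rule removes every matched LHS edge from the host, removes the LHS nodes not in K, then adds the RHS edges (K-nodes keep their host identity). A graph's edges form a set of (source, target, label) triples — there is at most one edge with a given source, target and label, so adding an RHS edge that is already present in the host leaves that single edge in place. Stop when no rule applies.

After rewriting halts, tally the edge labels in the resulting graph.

Answer: p:1

Steps:
start.  V:8 E:3  edges: 0-q->2 1-p->3 2-q->0
1. fire R3 via {0↦0, 1↦4, 2↦5, 3↦2}  →  V:6 E:2  edges: 1-p->3 2-q->0
2. fire R3 via {0↦2, 1↦6, 2↦7, 3↦0}  →  V:4 E:1  edges: 1-p->3
normal form: no rule applies after step 2
NF edges: [(1, 3, 'p')]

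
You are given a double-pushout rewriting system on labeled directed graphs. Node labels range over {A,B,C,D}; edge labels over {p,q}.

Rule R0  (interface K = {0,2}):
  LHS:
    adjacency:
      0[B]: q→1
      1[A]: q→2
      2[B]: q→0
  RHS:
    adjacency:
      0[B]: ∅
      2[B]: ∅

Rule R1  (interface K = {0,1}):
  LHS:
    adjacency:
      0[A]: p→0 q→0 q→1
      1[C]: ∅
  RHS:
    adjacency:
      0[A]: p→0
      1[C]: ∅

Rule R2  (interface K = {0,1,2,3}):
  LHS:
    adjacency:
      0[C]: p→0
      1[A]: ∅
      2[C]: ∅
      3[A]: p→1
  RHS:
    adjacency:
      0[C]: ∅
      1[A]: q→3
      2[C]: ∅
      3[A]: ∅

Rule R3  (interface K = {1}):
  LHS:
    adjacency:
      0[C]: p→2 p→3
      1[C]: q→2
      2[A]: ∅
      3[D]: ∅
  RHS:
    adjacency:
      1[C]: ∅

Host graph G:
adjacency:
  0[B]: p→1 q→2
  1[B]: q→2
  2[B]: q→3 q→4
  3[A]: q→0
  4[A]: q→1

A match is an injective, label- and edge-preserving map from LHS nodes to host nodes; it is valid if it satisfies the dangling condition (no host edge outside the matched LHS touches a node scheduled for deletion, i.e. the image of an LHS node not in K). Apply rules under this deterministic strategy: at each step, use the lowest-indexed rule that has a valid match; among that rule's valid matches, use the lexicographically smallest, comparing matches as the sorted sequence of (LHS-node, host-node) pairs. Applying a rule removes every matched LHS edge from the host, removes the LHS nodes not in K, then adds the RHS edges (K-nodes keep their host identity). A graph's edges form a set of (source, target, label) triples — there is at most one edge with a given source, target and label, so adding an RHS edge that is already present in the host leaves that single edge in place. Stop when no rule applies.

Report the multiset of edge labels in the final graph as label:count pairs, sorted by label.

initial: |V|=5 |E|=7  E = 0-p->1 0-q->2 1-q->2 2-q->3 2-q->4 3-q->0 4-q->1
step 1: apply R0 at {0↦2, 1↦3, 2↦0}  → |V|=4 |E|=4  E = 0-p->1 1-q->2 2-q->4 4-q->1
step 2: apply R0 at {0↦2, 1↦4, 2↦1}  → |V|=3 |E|=1  E = 0-p->1
final graph: no rule applies after step 2
NF edges: [(0, 1, 'p')]

Answer: p:1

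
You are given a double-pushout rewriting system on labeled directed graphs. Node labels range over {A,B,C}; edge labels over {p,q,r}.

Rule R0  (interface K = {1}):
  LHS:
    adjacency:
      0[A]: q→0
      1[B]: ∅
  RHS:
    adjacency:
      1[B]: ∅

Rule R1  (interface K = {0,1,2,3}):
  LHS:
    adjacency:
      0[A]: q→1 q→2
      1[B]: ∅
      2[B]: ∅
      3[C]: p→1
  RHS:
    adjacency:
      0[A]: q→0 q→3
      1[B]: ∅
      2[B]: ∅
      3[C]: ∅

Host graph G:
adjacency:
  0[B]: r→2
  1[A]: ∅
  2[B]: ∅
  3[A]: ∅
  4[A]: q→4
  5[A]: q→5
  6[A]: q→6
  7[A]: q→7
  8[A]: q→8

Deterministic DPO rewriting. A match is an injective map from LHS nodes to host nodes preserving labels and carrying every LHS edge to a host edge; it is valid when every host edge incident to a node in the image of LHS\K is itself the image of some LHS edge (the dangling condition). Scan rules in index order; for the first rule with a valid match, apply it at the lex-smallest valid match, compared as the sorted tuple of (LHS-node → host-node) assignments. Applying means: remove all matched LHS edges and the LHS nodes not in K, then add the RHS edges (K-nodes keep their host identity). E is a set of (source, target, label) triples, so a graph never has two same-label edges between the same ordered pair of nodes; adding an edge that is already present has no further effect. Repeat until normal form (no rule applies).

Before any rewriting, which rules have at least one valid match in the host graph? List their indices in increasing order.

Answer: [R0]

Rewrite trace:
R0: 10 valid matches — {0↦4, 1↦0}, {0↦4, 1↦2}, {0↦5, 1↦0} (+7 more)
R1: no valid match — LHS pattern not found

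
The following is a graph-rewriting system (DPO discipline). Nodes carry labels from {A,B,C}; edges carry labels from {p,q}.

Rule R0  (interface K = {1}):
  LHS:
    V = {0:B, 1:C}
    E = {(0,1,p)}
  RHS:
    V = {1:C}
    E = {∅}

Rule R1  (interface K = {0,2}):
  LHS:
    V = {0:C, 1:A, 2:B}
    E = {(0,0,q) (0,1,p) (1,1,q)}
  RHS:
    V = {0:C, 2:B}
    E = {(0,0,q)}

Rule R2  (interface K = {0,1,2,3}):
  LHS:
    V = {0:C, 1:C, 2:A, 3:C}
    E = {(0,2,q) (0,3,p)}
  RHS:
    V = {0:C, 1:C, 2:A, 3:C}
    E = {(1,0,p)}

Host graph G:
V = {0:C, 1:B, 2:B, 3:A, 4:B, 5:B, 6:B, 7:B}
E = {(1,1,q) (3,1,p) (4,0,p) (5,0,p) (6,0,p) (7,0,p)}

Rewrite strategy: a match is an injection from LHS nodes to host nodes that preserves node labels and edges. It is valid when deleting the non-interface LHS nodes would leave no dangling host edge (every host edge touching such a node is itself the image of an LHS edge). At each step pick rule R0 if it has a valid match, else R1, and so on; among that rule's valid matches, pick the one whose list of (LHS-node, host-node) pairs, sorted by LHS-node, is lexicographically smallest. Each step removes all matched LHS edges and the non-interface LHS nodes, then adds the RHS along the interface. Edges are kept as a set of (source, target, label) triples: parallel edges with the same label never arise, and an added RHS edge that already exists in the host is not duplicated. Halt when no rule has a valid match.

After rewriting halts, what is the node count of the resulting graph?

initial: |V|=8 |E|=6  E = 1-q->1 3-p->1 4-p->0 5-p->0 6-p->0 7-p->0
step 1: apply R0 at {0↦4, 1↦0}  → |V|=7 |E|=5  E = 1-q->1 3-p->1 5-p->0 6-p->0 7-p->0
step 2: apply R0 at {0↦5, 1↦0}  → |V|=6 |E|=4  E = 1-q->1 3-p->1 6-p->0 7-p->0
step 3: apply R0 at {0↦6, 1↦0}  → |V|=5 |E|=3  E = 1-q->1 3-p->1 7-p->0
step 4: apply R0 at {0↦7, 1↦0}  → |V|=4 |E|=2  E = 1-q->1 3-p->1
normal form: no rule applies after step 4
NF nodes: {0:C, 1:B, 2:B, 3:A}

Answer: 4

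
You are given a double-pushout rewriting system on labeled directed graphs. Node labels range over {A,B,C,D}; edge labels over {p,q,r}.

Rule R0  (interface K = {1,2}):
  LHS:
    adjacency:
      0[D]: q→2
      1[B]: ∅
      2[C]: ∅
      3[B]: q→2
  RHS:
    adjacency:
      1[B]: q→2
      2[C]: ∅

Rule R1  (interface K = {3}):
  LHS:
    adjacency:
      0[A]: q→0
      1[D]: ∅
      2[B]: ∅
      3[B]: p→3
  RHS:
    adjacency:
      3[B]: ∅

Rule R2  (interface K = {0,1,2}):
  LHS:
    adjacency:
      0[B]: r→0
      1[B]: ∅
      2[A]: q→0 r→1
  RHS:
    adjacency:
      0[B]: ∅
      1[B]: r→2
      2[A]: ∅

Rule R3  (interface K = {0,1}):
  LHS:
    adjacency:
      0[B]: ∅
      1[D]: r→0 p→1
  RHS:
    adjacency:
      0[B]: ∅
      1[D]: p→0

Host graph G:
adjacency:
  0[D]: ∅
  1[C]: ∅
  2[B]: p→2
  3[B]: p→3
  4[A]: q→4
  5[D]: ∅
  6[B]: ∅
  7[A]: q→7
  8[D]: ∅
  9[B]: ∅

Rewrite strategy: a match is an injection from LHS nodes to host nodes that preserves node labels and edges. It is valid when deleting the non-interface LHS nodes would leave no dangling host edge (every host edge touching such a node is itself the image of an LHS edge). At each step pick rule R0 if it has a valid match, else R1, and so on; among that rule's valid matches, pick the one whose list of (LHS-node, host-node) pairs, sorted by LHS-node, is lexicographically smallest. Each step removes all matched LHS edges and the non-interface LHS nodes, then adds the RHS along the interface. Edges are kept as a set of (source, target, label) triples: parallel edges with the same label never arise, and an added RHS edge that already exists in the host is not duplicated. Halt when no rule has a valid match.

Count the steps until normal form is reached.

Answer: 2

Rewrite trace:
[0] host  ⇒  10 nodes, 4 edges  {2-p->2 3-p->3 4-q->4 7-q->7}
[1] R1 @ {0↦4, 1↦0, 2↦6, 3↦2}  ⇒  7 nodes, 2 edges  {3-p->3 7-q->7}
[2] R1 @ {0↦7, 1↦5, 2↦2, 3↦3}  ⇒  4 nodes, 0 edges  {∅}
halt: no rule applies after step 2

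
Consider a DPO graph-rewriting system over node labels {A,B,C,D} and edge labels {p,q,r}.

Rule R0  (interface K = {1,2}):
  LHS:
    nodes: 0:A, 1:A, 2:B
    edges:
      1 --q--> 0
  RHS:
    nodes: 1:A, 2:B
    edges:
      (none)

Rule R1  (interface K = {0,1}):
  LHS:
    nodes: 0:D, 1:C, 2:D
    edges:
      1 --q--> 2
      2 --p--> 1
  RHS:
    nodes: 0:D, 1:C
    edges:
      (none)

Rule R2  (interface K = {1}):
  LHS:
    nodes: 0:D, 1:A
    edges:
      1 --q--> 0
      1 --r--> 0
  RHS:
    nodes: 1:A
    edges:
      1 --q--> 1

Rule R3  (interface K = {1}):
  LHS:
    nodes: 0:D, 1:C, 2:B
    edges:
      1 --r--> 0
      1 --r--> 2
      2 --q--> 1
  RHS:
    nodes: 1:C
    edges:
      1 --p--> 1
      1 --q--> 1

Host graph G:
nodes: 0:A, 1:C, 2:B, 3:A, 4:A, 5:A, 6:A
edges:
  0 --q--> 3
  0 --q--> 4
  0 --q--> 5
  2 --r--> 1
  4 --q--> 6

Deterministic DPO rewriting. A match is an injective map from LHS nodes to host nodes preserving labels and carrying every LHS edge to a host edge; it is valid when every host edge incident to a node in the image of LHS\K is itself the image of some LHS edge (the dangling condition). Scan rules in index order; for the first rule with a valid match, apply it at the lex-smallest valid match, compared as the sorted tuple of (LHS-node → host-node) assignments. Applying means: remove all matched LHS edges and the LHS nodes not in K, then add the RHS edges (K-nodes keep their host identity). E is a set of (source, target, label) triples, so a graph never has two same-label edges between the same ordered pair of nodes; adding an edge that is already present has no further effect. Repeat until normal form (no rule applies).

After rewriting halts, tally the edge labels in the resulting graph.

Answer: r:1

Rewrite trace:
initial: |V|=7 |E|=5  E = 0-q->3 0-q->4 0-q->5 2-r->1 4-q->6
step 1: apply R0 at {0↦3, 1↦0, 2↦2}  → |V|=6 |E|=4  E = 0-q->4 0-q->5 2-r->1 4-q->6
step 2: apply R0 at {0↦5, 1↦0, 2↦2}  → |V|=5 |E|=3  E = 0-q->4 2-r->1 4-q->6
step 3: apply R0 at {0↦6, 1↦4, 2↦2}  → |V|=4 |E|=2  E = 0-q->4 2-r->1
step 4: apply R0 at {0↦4, 1↦0, 2↦2}  → |V|=3 |E|=1  E = 2-r->1
final graph: no rule applies after step 4
NF edges: [(2, 1, 'r')]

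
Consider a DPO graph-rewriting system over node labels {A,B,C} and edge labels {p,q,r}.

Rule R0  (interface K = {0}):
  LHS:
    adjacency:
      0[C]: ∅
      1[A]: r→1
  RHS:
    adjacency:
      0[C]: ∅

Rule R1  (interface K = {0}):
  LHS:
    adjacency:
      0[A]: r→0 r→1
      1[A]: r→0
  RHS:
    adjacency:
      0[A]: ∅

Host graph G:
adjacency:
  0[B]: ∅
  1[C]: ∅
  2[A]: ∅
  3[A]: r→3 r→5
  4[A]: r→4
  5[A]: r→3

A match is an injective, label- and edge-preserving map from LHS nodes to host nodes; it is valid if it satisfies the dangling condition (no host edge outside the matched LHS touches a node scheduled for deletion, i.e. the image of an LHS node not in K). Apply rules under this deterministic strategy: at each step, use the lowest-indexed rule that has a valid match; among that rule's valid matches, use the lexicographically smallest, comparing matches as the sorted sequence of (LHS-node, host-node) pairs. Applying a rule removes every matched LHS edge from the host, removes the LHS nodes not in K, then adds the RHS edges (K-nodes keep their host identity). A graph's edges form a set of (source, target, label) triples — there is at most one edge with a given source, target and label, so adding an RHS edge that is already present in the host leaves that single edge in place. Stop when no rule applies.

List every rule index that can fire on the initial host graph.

Answer: [R0,R1]

Steps:
R0: 1 valid match — {0↦1, 1↦4}
R1: 1 valid match — {0↦3, 1↦5}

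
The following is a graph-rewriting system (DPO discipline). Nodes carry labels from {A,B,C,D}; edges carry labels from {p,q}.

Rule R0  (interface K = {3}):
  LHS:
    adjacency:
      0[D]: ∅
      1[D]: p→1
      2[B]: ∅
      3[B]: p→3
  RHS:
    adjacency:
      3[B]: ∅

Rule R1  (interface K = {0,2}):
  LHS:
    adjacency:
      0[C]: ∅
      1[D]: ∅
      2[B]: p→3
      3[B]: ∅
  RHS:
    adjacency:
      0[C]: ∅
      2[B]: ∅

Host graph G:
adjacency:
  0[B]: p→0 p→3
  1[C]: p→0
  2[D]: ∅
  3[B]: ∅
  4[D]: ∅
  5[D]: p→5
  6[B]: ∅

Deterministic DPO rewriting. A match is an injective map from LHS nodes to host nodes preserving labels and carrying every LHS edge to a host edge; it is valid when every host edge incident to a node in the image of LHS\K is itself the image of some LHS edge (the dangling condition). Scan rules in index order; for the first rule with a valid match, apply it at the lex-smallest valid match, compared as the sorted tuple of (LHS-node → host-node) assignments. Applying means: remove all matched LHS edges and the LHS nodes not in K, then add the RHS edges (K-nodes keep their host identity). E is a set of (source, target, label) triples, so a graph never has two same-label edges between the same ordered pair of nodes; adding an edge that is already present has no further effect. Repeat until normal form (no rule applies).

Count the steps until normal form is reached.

initial: |V|=7 |E|=4  E = 0-p->0 0-p->3 1-p->0 5-p->5
step 1: apply R0 at {0↦2, 1↦5, 2↦6, 3↦0}  → |V|=4 |E|=2  E = 0-p->3 1-p->0
step 2: apply R1 at {0↦1, 1↦4, 2↦0, 3↦3}  → |V|=2 |E|=1  E = 1-p->0
halt: no rule applies after step 2

Answer: 2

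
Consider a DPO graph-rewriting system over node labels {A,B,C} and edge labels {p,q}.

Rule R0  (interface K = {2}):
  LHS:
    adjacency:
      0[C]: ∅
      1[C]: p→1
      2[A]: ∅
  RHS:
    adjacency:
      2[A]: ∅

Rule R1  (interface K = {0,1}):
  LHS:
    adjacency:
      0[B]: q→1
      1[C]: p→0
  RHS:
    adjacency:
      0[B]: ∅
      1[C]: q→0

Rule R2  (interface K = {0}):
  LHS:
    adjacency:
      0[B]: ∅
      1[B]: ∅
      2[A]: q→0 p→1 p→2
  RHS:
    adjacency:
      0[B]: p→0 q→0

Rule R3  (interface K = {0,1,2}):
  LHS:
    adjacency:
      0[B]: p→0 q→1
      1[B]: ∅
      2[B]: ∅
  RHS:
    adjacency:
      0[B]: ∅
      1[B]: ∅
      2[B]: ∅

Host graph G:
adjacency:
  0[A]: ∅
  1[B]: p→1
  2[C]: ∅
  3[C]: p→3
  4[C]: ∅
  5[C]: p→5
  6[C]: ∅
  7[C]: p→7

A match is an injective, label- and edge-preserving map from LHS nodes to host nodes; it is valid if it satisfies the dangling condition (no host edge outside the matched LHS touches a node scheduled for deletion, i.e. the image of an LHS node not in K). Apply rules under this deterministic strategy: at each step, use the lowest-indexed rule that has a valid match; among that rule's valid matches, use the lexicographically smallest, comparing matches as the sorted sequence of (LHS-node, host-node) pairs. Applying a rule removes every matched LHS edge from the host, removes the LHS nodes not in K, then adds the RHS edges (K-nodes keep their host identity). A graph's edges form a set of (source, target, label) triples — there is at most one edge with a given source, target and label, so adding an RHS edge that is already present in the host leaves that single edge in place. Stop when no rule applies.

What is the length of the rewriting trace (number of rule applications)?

Answer: 3

Rewrite trace:
initial: |V|=8 |E|=4  E = 1-p->1 3-p->3 5-p->5 7-p->7
step 1: apply R0 at {0↦2, 1↦3, 2↦0}  → |V|=6 |E|=3  E = 1-p->1 5-p->5 7-p->7
step 2: apply R0 at {0↦4, 1↦5, 2↦0}  → |V|=4 |E|=2  E = 1-p->1 7-p->7
step 3: apply R0 at {0↦6, 1↦7, 2↦0}  → |V|=2 |E|=1  E = 1-p->1
normal form: no rule applies after step 3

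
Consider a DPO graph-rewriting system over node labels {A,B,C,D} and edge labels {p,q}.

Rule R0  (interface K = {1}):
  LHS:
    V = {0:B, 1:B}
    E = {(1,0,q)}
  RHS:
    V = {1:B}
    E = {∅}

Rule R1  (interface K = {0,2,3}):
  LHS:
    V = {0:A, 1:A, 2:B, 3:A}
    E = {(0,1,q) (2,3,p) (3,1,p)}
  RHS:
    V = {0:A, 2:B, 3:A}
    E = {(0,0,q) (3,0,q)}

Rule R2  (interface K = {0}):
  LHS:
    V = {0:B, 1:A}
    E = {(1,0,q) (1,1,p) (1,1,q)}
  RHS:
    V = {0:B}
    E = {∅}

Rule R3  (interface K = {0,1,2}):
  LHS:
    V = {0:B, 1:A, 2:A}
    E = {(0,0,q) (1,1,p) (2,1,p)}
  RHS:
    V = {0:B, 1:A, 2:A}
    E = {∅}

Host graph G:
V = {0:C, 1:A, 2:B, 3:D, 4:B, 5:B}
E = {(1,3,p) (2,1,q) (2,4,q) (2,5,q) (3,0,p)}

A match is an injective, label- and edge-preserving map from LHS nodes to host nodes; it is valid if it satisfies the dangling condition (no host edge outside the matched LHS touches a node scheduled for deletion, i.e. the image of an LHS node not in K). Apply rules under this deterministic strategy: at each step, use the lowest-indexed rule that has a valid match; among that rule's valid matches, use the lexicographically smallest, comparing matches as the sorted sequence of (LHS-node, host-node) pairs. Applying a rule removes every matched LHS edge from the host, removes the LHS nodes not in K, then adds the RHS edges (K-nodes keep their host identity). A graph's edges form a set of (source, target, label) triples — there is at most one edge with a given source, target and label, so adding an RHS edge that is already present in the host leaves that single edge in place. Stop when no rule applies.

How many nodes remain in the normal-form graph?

Answer: 4

Derivation:
start.  V:6 E:5  edges: 1-p->3 2-q->1 2-q->4 2-q->5 3-p->0
1. fire R0 via {0↦4, 1↦2}  →  V:5 E:4  edges: 1-p->3 2-q->1 2-q->5 3-p->0
2. fire R0 via {0↦5, 1↦2}  →  V:4 E:3  edges: 1-p->3 2-q->1 3-p->0
halt: no rule applies after step 2
NF nodes: {0:C, 1:A, 2:B, 3:D}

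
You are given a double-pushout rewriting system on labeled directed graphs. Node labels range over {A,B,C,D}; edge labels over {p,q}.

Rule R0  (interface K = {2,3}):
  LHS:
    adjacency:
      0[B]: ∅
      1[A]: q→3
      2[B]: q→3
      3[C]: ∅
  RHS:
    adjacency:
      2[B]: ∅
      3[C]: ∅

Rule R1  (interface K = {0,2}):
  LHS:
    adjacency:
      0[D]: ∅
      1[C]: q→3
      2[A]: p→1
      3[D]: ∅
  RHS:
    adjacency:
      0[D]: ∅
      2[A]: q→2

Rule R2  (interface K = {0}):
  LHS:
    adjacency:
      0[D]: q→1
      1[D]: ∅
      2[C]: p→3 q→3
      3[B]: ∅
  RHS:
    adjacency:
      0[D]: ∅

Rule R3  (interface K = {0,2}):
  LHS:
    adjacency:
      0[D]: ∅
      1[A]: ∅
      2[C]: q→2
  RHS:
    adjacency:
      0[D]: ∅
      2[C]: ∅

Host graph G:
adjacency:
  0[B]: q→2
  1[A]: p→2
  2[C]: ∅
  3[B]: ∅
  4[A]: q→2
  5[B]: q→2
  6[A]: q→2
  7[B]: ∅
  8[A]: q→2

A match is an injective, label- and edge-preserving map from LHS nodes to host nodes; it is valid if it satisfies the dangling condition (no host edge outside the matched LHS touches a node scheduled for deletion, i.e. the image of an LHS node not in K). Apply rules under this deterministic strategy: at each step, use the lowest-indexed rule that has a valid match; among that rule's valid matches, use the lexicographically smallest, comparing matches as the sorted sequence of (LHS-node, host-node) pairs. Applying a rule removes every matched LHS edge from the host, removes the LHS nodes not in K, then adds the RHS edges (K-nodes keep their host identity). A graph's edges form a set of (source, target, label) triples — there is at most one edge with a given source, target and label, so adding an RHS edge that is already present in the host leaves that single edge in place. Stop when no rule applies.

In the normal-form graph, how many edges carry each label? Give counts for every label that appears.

[0] host  ⇒  9 nodes, 6 edges  {0-q->2 1-p->2 4-q->2 5-q->2 6-q->2 8-q->2}
[1] R0 @ {0↦3, 1↦4, 2↦0, 3↦2}  ⇒  7 nodes, 4 edges  {1-p->2 5-q->2 6-q->2 8-q->2}
[2] R0 @ {0↦0, 1↦6, 2↦5, 3↦2}  ⇒  5 nodes, 2 edges  {1-p->2 8-q->2}
final graph: no rule applies after step 2
NF edges: [(1, 2, 'p'), (8, 2, 'q')]

Answer: p:1 q:1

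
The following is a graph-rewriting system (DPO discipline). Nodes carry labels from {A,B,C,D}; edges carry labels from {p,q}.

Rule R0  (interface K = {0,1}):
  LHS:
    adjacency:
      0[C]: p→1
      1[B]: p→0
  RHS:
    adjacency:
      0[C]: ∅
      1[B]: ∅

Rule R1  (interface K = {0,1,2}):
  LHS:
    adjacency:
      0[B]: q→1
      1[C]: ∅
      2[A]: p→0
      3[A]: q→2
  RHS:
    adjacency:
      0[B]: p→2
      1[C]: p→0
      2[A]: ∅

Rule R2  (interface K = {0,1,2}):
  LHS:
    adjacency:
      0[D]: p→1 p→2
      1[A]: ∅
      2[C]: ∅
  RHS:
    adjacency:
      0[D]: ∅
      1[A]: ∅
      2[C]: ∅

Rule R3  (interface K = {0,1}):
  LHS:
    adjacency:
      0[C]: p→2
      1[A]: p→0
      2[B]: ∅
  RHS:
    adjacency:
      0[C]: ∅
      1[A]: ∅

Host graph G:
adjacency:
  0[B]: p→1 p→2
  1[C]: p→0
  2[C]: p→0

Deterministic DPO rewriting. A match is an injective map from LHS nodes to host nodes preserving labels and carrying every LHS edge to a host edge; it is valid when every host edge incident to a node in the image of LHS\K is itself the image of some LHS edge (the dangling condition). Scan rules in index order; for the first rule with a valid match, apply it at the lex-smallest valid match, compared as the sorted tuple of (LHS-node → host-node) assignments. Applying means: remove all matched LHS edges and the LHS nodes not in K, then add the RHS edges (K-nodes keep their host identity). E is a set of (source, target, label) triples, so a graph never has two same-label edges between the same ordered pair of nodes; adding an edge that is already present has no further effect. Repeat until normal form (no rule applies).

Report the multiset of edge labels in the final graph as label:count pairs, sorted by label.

initial: |V|=3 |E|=4  E = 0-p->1 0-p->2 1-p->0 2-p->0
step 1: apply R0 at {0↦1, 1↦0}  → |V|=3 |E|=2  E = 0-p->2 2-p->0
step 2: apply R0 at {0↦2, 1↦0}  → |V|=3 |E|=0  E = ∅
final graph: no rule applies after step 2
NF edges: []

Answer: (no edges)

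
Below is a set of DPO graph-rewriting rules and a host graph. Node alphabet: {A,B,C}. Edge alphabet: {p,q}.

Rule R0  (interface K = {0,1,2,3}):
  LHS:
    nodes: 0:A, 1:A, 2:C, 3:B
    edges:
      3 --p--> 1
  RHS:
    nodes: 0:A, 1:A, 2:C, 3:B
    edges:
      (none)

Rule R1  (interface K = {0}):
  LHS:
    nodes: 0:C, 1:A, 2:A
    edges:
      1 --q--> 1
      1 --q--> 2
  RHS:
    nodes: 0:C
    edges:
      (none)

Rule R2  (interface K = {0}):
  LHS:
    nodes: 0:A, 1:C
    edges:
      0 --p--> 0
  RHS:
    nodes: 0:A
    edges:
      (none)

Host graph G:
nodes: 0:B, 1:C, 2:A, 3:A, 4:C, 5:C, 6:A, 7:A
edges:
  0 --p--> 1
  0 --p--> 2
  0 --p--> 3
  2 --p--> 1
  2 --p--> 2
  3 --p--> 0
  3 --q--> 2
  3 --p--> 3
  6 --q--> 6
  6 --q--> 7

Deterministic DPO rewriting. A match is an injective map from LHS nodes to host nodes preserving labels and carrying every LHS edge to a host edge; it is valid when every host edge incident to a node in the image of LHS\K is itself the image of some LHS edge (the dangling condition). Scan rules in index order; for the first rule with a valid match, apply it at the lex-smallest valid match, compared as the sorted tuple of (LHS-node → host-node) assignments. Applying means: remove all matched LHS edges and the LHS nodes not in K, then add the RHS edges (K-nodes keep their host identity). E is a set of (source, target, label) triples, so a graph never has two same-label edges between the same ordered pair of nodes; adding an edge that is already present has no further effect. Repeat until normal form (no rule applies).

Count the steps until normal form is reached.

[0] host  ⇒  8 nodes, 10 edges  {0-p->1 0-p->2 0-p->3 2-p->1 2-p->2 3-p->0 3-q->2 3-p->3 6-q->6 6-q->7}
[1] R0 @ {0↦2, 1↦3, 2↦1, 3↦0}  ⇒  8 nodes, 9 edges  {0-p->1 0-p->2 2-p->1 2-p->2 3-p->0 3-q->2 3-p->3 6-q->6 6-q->7}
[2] R0 @ {0↦3, 1↦2, 2↦1, 3↦0}  ⇒  8 nodes, 8 edges  {0-p->1 2-p->1 2-p->2 3-p->0 3-q->2 3-p->3 6-q->6 6-q->7}
[3] R1 @ {0↦1, 1↦6, 2↦7}  ⇒  6 nodes, 6 edges  {0-p->1 2-p->1 2-p->2 3-p->0 3-q->2 3-p->3}
[4] R2 @ {0↦2, 1↦4}  ⇒  5 nodes, 5 edges  {0-p->1 2-p->1 3-p->0 3-q->2 3-p->3}
[5] R2 @ {0↦3, 1↦5}  ⇒  4 nodes, 4 edges  {0-p->1 2-p->1 3-p->0 3-q->2}
halt: no rule applies after step 5

Answer: 5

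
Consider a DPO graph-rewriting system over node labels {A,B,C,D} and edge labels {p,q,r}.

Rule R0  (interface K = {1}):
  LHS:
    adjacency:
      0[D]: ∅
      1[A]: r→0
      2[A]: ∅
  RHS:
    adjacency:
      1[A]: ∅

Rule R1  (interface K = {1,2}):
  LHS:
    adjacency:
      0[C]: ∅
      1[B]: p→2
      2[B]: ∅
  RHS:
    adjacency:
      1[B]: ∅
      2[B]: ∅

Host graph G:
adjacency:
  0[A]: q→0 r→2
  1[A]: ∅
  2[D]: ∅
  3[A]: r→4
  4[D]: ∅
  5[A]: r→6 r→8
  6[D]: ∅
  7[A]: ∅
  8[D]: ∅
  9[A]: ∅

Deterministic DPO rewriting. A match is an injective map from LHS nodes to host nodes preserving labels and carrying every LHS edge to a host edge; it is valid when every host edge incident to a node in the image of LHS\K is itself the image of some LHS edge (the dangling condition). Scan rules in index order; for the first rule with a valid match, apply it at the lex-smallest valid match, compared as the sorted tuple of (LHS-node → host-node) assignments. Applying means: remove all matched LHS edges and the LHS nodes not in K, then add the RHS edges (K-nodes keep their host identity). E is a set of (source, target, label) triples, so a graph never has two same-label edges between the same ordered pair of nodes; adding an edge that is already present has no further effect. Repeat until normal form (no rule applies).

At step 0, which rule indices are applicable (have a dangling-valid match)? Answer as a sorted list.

R0: 12 valid matches — {0↦2, 1↦0, 2↦1}, {0↦2, 1↦0, 2↦7}, {0↦2, 1↦0, 2↦9} (+9 more)
R1: no valid match — LHS pattern not found

Answer: [R0]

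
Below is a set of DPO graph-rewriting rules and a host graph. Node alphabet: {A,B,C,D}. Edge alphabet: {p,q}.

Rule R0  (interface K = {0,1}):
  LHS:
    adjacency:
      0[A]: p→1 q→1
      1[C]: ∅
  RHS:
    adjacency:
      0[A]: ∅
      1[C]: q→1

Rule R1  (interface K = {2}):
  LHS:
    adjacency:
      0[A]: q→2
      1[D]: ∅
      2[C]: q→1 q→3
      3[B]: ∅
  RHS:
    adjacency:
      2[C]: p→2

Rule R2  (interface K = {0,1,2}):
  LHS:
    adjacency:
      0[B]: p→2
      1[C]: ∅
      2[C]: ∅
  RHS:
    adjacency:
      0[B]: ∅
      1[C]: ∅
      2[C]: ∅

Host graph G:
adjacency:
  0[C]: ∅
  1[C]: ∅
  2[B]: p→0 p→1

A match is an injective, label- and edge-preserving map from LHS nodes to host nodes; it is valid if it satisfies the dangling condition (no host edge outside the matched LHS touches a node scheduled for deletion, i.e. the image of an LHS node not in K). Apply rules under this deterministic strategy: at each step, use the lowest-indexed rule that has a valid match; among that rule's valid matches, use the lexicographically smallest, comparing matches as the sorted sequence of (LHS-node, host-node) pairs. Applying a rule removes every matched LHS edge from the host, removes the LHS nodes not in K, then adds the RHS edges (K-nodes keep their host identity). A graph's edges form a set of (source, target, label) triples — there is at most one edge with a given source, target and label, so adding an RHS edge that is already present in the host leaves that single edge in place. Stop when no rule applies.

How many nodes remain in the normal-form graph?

Answer: 3

Steps:
[0] host  ⇒  3 nodes, 2 edges  {2-p->0 2-p->1}
[1] R2 @ {0↦2, 1↦0, 2↦1}  ⇒  3 nodes, 1 edges  {2-p->0}
[2] R2 @ {0↦2, 1↦1, 2↦0}  ⇒  3 nodes, 0 edges  {∅}
final graph: no rule applies after step 2
NF nodes: {0:C, 1:C, 2:B}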